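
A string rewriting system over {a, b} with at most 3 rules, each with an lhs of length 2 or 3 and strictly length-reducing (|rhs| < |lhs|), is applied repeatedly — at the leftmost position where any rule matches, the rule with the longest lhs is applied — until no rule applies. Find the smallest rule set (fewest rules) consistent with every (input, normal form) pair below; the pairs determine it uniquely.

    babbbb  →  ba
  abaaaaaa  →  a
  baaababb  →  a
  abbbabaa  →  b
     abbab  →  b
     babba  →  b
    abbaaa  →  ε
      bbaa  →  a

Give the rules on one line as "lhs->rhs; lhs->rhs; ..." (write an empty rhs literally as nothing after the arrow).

aa->; ab->a; bb->a

  | babbbb => babbb => babb => bab => ba
  | abaaaaaa => aaaaaaa => aaaaa => aaa => a
  | baaababb => bababb => baabb => bbb => ab => a
  | abbbabaa => abbabaa => ababaa => aabaa => baa => b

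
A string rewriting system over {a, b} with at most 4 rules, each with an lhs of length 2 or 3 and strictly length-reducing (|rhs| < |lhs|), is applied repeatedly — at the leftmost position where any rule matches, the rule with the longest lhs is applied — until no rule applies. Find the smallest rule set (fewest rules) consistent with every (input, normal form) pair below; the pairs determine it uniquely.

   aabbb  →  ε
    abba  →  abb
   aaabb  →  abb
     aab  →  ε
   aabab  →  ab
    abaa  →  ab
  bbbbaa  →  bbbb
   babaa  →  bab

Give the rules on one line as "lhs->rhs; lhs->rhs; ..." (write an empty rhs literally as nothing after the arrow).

aa->; aab->aa; bba->bb

  | aabbb => aabb => aab => aa => ε
  | abba => abb
  | aaabb => abb
  | aab => aa => ε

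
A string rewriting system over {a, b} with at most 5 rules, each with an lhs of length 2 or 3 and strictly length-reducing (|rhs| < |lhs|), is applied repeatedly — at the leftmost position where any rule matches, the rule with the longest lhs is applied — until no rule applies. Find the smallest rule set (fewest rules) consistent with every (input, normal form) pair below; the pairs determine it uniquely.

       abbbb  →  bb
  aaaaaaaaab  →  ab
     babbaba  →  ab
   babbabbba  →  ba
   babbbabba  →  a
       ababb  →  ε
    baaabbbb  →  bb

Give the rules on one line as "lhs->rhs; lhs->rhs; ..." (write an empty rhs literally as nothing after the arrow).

aaa->ab; aab->; abb->; bab->a

  | abbbb => bb
  | aaaaaaaaab => abaaaaaab => ababaaab => aaaaab => abaab => ab
  | babbaba => ababa => aaa => ab
  | babbabbba => ababbba => aabba => ba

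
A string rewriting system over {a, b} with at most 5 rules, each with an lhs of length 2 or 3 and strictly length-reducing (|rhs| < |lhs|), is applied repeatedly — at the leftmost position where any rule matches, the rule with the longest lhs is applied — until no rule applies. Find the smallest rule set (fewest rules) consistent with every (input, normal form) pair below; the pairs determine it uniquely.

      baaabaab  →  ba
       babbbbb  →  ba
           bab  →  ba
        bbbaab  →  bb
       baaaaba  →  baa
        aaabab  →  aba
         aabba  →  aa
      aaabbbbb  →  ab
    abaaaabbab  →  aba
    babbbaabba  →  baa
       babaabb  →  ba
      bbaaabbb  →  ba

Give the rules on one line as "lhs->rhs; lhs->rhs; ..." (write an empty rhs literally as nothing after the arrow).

  | baaabaab => baabaab => babaab => baaab => baab => bab => ba
  | babbbbb => babbbb => babbb => babb => bab => ba
  | bab => ba
  | bbbaab => bbab => bb

aab->ab; abb->a; bab->ba; bba->b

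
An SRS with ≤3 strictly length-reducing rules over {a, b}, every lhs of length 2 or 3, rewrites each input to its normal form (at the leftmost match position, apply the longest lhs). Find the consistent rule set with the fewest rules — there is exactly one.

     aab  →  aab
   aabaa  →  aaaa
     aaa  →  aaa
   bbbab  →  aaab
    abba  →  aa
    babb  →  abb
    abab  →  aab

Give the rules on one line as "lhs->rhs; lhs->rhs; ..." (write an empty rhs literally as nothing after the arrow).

ba->a; bbb->aa

  | aab
  | aabaa => aaaa
  | aaa
  | bbbab => aaab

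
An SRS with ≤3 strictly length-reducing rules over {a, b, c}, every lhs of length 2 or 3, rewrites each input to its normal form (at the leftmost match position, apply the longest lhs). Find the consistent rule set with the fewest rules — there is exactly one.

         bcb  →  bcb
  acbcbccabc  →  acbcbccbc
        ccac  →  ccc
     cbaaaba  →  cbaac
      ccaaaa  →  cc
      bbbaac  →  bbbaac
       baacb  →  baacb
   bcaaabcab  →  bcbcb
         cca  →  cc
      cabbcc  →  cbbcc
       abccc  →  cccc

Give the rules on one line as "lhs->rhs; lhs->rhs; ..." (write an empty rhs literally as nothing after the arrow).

  | bcb
  | acbcbccabc => acbcbccbc
  | ccac => ccc
  | cbaaaba => cbaaca => cbaac

ab->c; ca->c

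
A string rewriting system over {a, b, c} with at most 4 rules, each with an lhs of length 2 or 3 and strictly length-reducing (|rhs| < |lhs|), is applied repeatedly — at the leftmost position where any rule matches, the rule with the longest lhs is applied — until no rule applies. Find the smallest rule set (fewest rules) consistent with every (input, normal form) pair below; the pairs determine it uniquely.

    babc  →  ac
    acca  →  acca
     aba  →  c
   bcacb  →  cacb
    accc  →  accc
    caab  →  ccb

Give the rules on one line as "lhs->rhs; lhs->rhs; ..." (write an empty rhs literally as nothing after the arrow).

  | babc => abc => ac
  | acca
  | aba => aa => c
  | bcacb => cacb

aa->c; ba->a; bc->c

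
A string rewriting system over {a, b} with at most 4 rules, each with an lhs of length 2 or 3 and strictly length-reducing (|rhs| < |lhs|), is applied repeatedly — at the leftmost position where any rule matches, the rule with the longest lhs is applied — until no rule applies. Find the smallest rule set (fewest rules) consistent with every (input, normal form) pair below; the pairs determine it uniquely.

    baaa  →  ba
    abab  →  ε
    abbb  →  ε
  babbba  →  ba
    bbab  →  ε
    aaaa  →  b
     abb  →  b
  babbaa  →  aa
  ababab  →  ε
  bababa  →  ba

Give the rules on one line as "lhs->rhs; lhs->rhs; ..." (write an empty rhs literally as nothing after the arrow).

aaa->ba; ab->; baa->b; bb->

  | baaa => ba
  | abab => ab => ε
  | abbb => bb => ε
  | babbba => bbba => ba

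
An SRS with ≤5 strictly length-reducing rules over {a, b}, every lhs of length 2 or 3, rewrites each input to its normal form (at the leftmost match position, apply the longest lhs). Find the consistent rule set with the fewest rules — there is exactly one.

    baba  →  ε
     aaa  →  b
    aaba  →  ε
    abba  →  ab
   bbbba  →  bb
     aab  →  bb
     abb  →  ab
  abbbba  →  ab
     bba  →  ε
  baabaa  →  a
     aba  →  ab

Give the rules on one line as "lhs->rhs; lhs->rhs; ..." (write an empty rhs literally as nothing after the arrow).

  | baba => bba => ε
  | aaa => ba => b
  | aaba => bba => ε
  | abba => aba => ab

aa->b; abb->ab; ba->b; bba->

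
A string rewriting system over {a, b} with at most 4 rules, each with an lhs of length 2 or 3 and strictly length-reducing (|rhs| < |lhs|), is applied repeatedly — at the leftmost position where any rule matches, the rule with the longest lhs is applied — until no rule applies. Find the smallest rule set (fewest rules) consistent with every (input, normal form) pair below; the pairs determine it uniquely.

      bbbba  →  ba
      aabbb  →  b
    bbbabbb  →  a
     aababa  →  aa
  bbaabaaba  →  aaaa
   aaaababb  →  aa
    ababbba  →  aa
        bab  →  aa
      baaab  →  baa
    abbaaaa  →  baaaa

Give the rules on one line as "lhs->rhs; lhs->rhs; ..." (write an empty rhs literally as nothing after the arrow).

ab->; bab->aa; bb->a

  | bbbba => abba => ba
  | aabbb => abb => b
  | bbbabbb => ababbb => abbb => bb => a
  | aababa => aaba => aa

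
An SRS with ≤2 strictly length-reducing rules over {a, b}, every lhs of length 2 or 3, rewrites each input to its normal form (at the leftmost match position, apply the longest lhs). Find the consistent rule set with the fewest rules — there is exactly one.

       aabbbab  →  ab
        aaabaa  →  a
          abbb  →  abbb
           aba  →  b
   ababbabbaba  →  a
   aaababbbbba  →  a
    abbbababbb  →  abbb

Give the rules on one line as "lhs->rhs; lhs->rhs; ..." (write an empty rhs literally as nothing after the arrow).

aa->b; ba->a

  | aabbbab => bbbbab => bbbab => bbab => bab => ab
  | aaabaa => babaa => abaa => aaa => ba => a
  | abbb
  | aba => aa => b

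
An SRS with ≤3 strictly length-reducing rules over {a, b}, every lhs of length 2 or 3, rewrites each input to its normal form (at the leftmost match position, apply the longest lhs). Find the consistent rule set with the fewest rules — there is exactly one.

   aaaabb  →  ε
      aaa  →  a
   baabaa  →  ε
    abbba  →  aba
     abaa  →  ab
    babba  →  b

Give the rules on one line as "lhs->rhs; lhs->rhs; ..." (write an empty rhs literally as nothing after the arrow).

aa->; bb->

  | aaaabb => aabb => bb => ε
  | aaa => a
  | baabaa => bbaa => aa => ε
  | abbba => aba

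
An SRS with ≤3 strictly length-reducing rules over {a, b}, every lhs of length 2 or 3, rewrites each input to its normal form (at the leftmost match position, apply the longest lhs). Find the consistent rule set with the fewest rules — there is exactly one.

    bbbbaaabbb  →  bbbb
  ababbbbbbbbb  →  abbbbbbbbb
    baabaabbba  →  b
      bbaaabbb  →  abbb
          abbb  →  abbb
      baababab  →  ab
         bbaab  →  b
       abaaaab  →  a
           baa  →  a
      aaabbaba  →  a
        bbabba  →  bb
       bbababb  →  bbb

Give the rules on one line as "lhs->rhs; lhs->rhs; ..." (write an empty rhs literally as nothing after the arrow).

aab->ba; ba->

  | bbbbaaabbb => bbbaabbb => bbabbb => bbbb
  | ababbbbbbbbb => abbbbbbbbb
  | baabaabbba => abaabbba => aabbba => babba => bba => b
  | bbaaabbb => baabbb => abbb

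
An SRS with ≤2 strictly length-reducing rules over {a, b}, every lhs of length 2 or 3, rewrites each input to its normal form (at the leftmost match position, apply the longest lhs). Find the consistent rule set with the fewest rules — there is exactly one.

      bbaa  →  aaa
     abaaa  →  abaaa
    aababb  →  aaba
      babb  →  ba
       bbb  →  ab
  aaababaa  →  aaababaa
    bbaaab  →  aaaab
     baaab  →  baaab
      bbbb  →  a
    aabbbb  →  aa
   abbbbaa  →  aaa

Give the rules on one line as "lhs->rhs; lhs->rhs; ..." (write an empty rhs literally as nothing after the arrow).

abb->a; bb->a

  | bbaa => aaa
  | abaaa
  | aababb => aaba
  | babb => ba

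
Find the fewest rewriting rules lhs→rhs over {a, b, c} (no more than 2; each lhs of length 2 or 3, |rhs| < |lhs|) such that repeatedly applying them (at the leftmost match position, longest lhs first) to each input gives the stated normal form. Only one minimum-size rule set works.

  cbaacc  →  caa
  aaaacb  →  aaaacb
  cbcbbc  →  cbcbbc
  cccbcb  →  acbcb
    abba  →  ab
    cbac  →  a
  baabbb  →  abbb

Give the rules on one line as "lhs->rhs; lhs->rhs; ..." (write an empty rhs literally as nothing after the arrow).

ba->; cc->a

  | cbaacc => cacc => caa
  | aaaacb
  | cbcbbc
  | cccbcb => acbcb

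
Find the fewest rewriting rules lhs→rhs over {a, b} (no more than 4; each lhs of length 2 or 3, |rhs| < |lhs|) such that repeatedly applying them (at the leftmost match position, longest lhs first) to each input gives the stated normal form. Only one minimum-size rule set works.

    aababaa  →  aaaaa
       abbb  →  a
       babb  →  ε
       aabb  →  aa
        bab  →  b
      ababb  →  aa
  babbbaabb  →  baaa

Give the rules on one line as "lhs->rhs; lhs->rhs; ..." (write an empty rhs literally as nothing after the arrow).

  | aababaa => aaabaa => aaaaa
  | abbb => abb => ab => a
  | babb => bb => ε
  | aabb => aab => aa

ab->a; bab->b; bb->; bbb->ba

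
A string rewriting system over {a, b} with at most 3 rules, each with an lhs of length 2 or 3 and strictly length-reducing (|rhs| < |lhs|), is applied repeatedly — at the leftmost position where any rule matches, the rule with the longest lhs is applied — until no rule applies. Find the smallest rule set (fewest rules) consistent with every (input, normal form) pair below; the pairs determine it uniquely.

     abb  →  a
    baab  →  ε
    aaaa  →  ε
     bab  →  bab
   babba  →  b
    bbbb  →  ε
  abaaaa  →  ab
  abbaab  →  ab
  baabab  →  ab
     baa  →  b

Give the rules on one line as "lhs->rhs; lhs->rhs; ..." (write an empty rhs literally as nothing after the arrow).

aa->; bb->

  | abb => a
  | baab => bb => ε
  | aaaa => aa => ε
  | bab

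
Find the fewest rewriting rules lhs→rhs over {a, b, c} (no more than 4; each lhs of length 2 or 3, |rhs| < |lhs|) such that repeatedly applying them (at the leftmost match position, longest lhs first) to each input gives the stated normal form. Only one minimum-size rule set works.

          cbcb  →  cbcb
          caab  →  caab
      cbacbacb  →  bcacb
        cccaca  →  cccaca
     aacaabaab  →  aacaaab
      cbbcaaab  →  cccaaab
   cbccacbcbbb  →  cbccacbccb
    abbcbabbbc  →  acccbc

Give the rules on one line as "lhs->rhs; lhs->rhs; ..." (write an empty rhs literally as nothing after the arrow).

ba->; bac->a; bb->c; cab->bc

  | cbcb
  | caab
  | cbacbacb => cabacb => bcacb
  | cccaca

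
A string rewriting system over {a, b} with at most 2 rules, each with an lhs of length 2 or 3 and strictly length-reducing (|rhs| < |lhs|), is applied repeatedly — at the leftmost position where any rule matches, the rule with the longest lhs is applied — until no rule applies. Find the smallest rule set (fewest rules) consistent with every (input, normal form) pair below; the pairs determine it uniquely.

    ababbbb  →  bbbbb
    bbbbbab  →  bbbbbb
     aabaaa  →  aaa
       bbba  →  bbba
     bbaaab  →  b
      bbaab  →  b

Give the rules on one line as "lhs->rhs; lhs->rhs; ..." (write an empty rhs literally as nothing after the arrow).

  | ababbbb => babbbb => bbbbb
  | bbbbbab => bbbbbb
  | aabaaa => abaaa => baaa => aaa
  | bbba

ab->b; baa->aa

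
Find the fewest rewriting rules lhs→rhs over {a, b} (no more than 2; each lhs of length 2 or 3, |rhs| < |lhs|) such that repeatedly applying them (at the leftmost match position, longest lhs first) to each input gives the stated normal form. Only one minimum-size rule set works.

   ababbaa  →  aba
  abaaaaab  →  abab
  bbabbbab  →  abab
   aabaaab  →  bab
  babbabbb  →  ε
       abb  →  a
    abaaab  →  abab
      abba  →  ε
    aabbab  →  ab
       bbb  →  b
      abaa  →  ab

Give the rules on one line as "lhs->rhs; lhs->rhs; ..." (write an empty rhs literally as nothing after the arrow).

aa->; bb->

  | ababbaa => abaaa => aba
  | abaaaaab => abaaab => abab
  | bbabbbab => abbbab => abab
  | aabaaab => baaab => bab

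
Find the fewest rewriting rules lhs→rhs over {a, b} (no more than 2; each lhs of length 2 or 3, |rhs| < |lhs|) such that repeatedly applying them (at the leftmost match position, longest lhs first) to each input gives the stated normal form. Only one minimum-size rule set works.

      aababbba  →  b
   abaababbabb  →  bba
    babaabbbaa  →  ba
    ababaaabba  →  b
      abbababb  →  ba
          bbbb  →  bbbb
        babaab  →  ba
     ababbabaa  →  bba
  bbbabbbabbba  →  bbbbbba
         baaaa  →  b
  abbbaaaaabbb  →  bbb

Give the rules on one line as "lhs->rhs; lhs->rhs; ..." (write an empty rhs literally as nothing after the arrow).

aa->; ab->a

  | aababbba => babbba => babba => baba => baa => b
  | abaababbabb => aaababbabb => ababbabb => aabbabb => bbabb => bbab => bba
  | babaabbbaa => baaabbbaa => babbbaa => babbaa => babaa => baaa => ba
  | ababaaabba => aabaaabba => baaabba => babba => baba => baa => b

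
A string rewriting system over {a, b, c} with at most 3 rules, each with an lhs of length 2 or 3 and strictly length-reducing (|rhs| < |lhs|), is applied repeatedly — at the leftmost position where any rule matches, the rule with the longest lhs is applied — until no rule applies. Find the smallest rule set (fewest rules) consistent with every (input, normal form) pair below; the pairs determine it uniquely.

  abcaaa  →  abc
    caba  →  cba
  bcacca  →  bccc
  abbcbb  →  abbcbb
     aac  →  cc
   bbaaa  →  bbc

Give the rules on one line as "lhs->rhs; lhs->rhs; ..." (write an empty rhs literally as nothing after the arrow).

  | abcaaa => abcaa => abca => abc
  | caba => cba
  | bcacca => bccca => bccc
  | abbcbb

aa->c; ca->c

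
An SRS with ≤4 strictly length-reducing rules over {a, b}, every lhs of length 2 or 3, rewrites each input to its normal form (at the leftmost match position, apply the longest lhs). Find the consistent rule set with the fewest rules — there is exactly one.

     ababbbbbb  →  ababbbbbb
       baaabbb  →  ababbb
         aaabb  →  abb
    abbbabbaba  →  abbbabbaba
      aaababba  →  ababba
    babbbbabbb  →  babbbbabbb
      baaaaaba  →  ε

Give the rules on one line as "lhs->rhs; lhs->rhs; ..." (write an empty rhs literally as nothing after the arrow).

aa->; aab->a; baa->ab

  | ababbbbbb
  | baaabbb => ababbb
  | aaabb => abb
  | abbbabbaba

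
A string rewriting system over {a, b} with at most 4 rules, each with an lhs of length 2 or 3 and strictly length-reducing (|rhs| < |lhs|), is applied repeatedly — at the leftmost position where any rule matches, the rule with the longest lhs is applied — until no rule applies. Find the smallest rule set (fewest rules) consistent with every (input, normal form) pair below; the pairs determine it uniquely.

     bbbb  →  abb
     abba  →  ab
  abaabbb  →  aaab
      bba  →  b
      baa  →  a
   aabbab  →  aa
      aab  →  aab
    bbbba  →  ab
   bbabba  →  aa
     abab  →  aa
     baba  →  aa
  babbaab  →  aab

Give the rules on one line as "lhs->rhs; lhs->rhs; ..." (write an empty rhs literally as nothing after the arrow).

  | bbbb => abb
  | abba => ab
  | abaabbb => aabbb => aaab
  | bba => b

ba->; bab->a; bbb->ab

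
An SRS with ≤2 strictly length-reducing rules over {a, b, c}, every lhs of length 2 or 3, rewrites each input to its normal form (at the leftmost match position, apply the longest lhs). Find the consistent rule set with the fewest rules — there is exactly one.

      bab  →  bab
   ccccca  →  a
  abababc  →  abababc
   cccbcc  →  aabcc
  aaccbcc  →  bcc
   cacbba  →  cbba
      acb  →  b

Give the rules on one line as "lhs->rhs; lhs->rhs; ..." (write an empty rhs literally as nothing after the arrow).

  | bab
  | ccccca => aacca => aca => a
  | abababc
  | cccbcc => aabcc

ac->; ccc->aa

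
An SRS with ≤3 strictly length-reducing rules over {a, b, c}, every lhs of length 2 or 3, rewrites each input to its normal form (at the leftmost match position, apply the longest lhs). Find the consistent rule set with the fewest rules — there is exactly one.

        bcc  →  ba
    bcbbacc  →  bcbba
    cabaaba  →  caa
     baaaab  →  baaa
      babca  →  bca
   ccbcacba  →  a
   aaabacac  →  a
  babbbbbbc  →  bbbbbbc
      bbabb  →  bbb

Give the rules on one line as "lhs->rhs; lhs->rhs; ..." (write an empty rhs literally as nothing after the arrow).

ab->; ac->c; cc->a

  | bcc => ba
  | bcbbacc => bcbbcc => bcbba
  | cabaaba => caaba => caa
  | baaaab => baaa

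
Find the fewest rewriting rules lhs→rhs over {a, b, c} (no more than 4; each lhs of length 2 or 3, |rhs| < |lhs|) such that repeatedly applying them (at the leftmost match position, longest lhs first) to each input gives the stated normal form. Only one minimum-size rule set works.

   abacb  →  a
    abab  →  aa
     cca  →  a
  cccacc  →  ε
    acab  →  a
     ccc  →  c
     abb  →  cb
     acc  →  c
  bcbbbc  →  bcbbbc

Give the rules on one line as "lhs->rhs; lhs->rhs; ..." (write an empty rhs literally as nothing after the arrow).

ab->a; abb->cb; ac->; cc->

  | abacb => aacb => ab => a
  | abab => aab => aa
  | cca => a
  | cccacc => cacc => cc => ε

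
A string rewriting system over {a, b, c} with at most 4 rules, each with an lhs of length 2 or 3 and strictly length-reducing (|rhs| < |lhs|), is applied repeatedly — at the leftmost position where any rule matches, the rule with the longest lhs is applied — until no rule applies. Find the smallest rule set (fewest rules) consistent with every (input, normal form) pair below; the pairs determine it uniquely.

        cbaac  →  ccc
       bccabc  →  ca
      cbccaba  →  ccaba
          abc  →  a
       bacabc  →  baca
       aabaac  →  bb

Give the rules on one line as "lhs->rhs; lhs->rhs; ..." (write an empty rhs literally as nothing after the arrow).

  | cbaac => cbbc => ccc
  | bccabc => cabc => ca
  | cbccaba => ccaba
  | abc => a

aa->b; bc->; cbb->cc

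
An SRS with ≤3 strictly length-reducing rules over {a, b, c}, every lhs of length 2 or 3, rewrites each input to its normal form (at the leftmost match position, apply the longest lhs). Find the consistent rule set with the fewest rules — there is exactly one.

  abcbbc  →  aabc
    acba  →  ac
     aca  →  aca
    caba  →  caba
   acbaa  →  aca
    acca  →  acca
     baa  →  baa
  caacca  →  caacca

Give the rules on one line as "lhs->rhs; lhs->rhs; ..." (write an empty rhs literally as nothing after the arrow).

bcb->a; cba->c

  | abcbbc => aabc
  | acba => ac
  | aca
  | caba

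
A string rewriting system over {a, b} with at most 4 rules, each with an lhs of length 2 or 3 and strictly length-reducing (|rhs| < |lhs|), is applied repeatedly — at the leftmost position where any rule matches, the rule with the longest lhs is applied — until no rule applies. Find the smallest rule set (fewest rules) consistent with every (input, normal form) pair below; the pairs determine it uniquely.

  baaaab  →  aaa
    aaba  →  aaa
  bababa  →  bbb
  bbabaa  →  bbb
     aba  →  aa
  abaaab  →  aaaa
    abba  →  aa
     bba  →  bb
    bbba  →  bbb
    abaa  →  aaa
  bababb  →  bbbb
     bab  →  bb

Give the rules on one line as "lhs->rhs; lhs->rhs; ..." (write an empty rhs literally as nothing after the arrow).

  | baaaab => abaab => aaab => aaa
  | aaba => aaa
  | bababa => bbaba => bbba => bbb
  | bbabaa => bbbaa => bbab => bbb

ab->a; ba->b; baa->ab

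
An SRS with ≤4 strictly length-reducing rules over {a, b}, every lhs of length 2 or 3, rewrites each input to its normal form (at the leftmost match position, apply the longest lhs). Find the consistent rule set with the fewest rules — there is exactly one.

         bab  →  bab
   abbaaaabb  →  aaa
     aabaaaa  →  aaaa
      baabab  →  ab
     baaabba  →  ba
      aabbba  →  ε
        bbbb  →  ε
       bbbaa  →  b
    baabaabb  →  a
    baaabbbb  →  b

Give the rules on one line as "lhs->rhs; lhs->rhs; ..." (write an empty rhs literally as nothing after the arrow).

  | bab
  | abbaaaabb => aaaabb => aaa
  | aabaaaa => aaaa
  | baabab => bbab => ab

aba->; abb->; baa->b; bb->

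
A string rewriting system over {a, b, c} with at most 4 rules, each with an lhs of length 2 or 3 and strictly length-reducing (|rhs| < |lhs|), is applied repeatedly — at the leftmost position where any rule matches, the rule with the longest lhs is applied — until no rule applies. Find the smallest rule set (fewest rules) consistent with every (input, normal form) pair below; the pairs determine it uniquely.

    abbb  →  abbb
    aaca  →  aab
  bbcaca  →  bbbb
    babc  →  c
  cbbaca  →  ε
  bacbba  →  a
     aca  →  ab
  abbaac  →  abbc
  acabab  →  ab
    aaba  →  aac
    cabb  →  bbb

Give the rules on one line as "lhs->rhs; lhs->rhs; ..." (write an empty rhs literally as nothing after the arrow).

  | abbb
  | aaca => aab
  | bbcaca => bbbca => bbbb
  | babc => cbc => c

ba->c; ca->b; cb->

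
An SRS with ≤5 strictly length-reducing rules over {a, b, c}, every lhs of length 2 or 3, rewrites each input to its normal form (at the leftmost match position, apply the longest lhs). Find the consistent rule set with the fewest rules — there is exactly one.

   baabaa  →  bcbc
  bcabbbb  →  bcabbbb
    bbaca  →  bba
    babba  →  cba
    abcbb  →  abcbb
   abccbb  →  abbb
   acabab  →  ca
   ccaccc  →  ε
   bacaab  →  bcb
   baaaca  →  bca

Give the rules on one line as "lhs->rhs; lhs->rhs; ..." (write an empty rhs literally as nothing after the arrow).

  | baabaa => bcbaa => bcbc
  | bcabbbb
  | bbaca => bba
  | babba => aaba => cba

aa->c; ac->; bab->aa; cc->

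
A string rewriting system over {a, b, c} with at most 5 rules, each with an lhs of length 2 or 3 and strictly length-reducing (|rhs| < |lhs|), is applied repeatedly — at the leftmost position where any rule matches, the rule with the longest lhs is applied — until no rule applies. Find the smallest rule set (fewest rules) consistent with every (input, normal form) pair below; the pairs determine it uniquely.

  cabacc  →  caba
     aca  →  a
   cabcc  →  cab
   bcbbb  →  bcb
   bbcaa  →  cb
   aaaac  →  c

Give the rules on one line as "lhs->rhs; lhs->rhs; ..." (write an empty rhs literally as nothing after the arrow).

aa->b; aca->a; bb->; cc->

  | cabacc => caba
  | aca => a
  | cabcc => cab
  | bcbbb => bcb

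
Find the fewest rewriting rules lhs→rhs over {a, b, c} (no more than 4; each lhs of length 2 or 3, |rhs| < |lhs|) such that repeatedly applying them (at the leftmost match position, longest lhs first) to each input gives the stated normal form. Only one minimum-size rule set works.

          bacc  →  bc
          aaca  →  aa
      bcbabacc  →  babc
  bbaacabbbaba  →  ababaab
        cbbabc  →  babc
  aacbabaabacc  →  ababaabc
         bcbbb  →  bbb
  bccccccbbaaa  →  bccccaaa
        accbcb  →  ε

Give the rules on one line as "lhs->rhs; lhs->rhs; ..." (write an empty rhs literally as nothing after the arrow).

  | bacc => bc
  | aaca => aa
  | bcbabacc => babacc => babc
  | bbaacabbbaba => abacabbbaba => ababbbaba => abababba => ababaab

ac->; bba->ab; cb->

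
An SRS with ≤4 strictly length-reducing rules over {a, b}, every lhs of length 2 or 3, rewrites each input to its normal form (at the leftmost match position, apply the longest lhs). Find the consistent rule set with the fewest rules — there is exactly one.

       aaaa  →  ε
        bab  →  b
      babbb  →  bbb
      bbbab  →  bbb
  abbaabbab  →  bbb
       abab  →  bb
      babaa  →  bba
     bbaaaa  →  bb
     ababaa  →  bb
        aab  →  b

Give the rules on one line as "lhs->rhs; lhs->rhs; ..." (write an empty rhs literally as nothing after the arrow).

aa->; ab->; aba->b

  | aaaa => aa => ε
  | bab => b
  | babbb => bbb
  | bbbab => bbb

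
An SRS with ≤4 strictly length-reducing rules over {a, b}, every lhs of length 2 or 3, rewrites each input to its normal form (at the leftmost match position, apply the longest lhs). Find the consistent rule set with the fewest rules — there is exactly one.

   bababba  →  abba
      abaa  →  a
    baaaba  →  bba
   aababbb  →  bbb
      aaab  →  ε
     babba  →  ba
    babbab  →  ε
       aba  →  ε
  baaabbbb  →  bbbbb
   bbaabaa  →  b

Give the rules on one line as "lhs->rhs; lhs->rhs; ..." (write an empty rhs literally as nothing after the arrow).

  | bababba => abba
  | abaa => a
  | baaaba => aaba => bba
  | aababbb => bbabbb => bbb

aa->b; aba->; baa->a; bab->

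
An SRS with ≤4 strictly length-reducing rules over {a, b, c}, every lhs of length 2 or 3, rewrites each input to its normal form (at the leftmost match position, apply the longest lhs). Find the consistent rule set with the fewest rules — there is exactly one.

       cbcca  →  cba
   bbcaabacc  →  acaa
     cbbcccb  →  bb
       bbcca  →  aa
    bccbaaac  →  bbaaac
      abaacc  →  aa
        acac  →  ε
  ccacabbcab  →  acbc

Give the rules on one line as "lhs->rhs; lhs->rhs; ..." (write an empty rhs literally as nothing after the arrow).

ab->; bbc->ac; cac->b; cc->

  | cbcca => cba
  | bbcaabacc => acaabacc => acaacc => acaa
  | cbbcccb => cacccb => bccb => bb
  | bbcca => acca => aa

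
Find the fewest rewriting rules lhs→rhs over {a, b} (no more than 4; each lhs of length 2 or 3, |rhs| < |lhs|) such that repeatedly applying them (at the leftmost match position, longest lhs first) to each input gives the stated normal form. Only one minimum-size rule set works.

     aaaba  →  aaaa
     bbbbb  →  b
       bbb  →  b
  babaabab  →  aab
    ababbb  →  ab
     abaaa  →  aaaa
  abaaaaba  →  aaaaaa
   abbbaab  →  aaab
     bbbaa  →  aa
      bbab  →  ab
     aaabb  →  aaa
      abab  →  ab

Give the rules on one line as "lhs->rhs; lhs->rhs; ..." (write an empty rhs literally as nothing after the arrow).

  | aaaba => aaaa
  | bbbbb => bbb => b
  | bbb => b
  | babaabab => baabab => aabab => aab

ba->a; bab->b; bb->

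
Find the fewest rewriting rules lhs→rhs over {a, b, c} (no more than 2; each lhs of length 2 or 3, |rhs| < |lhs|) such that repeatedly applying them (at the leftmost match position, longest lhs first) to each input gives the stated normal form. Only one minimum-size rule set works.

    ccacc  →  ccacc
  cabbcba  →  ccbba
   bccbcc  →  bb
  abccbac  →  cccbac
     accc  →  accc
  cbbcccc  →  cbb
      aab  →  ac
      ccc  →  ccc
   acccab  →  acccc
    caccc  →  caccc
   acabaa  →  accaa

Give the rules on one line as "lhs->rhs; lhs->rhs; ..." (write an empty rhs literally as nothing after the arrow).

ab->c; bc->b

  | ccacc
  | cabbcba => ccbcba => ccbba
  | bccbcc => bcbcc => bbcc => bbc => bb
  | abccbac => cccbac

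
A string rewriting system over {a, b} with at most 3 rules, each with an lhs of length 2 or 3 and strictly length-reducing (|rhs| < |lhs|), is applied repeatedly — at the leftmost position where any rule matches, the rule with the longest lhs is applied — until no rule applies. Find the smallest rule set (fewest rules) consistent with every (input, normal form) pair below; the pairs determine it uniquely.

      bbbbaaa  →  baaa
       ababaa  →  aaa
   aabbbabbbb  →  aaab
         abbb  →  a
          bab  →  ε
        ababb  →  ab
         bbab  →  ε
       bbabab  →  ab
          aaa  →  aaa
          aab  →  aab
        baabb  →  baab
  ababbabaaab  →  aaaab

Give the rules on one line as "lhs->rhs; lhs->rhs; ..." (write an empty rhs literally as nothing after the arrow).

bab->; bb->b; bbb->

  | bbbbaaa => baaa
  | ababaa => aaa
  | aabbbabbbb => aaabbbb => aaab
  | abbb => a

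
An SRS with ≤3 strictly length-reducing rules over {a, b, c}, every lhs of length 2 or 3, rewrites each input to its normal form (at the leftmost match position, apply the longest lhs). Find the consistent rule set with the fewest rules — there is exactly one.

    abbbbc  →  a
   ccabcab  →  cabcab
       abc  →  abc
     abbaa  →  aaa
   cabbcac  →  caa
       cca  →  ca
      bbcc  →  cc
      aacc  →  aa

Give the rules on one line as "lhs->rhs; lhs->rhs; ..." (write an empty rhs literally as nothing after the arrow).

ac->a; bb->; cca->ca

  | abbbbc => abbc => ac => a
  | ccabcab => cabcab
  | abc
  | abbaa => aaa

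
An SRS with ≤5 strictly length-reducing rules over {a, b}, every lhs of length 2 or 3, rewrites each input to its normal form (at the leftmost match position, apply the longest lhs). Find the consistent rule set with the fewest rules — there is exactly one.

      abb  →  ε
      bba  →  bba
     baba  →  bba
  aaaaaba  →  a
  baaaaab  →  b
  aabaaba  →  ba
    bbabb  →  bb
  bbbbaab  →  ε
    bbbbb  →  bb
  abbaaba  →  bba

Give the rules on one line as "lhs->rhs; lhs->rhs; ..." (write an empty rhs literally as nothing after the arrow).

  | abb => ε
  | bba
  | baba => bba
  | aaaaaba => baaaba => bbaba => bbba => a

aa->b; ab->b; abb->; bbb->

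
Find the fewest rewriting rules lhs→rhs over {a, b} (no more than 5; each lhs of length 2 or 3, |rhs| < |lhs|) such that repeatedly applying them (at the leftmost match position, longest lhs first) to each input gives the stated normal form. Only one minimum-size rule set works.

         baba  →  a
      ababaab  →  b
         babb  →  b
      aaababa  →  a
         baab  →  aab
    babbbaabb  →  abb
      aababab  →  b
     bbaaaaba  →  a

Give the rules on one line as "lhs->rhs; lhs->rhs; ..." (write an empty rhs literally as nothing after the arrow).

aaa->; ba->a; bab->; bba->

  | baba => a
  | ababaab => aaab => b
  | babb => b
  | aaababa => baba => a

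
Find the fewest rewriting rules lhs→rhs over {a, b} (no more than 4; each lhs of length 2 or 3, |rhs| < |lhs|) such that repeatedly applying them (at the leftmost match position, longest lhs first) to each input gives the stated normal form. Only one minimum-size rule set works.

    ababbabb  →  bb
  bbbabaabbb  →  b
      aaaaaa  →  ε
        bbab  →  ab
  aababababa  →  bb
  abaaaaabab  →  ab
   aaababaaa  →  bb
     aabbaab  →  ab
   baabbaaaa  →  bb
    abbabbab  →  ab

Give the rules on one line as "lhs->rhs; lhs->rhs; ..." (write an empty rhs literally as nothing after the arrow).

aa->; aba->bb; ba->b; bbb->ab

  | ababbabb => bbbbabb => abbabb => abbbb => aabb => bb
  | bbbabaabbb => ababaabbb => bbbaabbb => abaabbb => bbabbb => bbbbb => abbb => aab => b
  | aaaaaa => aaaa => aa => ε
  | bbab => bbb => ab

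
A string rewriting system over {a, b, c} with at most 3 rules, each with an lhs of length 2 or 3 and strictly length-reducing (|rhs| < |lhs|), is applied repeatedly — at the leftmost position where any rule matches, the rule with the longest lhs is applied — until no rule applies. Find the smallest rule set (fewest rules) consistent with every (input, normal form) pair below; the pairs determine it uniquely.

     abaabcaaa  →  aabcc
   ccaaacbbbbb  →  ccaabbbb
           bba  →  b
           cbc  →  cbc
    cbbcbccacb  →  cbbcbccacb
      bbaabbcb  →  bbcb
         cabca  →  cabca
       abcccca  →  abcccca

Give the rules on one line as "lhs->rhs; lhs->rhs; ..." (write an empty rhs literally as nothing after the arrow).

  | abaabcaaa => aabcaaa => aabcc
  | ccaaacbbbbb => ccccbbbbb => ccaabbbb
  | bba => b
  | cbc

aaa->c; ba->; ccb->aa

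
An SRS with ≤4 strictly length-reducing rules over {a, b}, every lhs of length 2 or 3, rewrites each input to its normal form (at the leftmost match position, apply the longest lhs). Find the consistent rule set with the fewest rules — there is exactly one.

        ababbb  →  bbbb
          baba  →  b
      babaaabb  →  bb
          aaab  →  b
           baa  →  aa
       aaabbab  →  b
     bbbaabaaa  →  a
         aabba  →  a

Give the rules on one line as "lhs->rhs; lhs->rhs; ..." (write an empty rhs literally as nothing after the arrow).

ab->b; aba->b; ba->a

  | ababbb => bbbb
  | baba => aba => b
  | babaaabb => abaaabb => baabb => aabb => abb => bb
  | aaab => aab => ab => b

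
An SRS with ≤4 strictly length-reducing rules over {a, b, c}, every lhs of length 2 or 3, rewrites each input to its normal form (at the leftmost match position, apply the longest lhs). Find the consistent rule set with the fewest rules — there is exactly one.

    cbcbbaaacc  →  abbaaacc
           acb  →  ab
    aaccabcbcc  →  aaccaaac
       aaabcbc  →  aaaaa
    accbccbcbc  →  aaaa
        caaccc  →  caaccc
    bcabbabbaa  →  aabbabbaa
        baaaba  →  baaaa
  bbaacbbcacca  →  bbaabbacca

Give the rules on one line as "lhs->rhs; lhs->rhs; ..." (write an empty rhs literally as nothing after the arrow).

  | cbcbbaaacc => bcbbaaacc => abbaaacc
  | acb => ab
  | aaccabcbcc => aaccaabcc => aaccaaac
  | aaabcbc => aaaabc => aaaaa

aba->aa; bbc->bb; bc->a; cb->b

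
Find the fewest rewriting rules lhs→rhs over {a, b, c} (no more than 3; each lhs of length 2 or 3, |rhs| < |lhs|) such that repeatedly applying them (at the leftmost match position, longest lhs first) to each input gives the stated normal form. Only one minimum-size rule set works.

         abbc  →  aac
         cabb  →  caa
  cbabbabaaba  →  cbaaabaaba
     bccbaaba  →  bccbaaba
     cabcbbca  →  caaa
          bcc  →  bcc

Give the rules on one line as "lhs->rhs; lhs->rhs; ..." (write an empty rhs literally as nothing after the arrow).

bb->a; cac->b

  | abbc => aac
  | cabb => caa
  | cbabbabaaba => cbaaabaaba
  | bccbaaba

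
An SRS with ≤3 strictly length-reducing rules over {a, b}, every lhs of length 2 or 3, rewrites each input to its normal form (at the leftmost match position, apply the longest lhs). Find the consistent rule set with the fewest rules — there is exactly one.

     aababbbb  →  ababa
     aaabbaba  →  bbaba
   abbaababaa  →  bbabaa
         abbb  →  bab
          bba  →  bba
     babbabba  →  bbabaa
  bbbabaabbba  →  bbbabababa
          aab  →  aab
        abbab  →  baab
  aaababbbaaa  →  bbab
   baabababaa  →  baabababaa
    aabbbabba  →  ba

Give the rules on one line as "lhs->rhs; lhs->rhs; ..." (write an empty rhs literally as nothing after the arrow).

aaa->; abb->ba

  | aababbbb => aabbabb => abaabb => ababa
  | aaabbaba => bbaba
  | abbaababaa => baaababaa => bbabaa
  | abbb => bab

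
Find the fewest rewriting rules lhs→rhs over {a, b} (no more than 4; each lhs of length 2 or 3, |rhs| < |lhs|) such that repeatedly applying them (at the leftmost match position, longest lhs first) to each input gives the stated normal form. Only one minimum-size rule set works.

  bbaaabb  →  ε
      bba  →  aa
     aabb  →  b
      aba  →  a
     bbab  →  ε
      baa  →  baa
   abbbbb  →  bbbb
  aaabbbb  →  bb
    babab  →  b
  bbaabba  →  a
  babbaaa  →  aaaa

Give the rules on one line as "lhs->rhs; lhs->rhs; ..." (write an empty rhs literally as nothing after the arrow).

aab->; ab->; bba->aa

  | bbaaabb => aaaabb => aab => ε
  | bba => aa
  | aabb => b
  | aba => a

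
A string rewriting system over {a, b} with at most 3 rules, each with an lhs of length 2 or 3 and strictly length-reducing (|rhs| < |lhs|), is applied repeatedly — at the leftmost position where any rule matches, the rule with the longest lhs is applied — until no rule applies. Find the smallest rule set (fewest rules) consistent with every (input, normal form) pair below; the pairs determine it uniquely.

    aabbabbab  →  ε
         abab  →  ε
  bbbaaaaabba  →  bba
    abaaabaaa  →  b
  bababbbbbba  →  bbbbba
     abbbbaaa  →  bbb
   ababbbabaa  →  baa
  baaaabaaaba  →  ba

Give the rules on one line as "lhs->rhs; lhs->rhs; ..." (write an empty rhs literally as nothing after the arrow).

  | aabbabbab => ababbab => abbab => bab => ε
  | abab => ab => ε
  | bbbaaaaabba => bbbaabba => bbbaba => bba
  | abaaabaaa => aaabaaa => baaa => b

aaa->; ab->; bab->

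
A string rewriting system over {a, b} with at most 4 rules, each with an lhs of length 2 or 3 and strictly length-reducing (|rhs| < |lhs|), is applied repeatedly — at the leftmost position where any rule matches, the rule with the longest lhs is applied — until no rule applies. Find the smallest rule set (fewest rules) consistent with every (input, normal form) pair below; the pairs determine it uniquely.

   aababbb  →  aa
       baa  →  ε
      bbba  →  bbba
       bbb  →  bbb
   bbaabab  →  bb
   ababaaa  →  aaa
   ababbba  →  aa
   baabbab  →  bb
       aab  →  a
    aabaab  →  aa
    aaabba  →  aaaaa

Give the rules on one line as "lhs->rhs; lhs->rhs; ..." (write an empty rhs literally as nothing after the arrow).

  | aababbb => aabbb => aaab => aa
  | baa => ε
  | bbba
  | bbb

ab->; abb->aa; baa->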